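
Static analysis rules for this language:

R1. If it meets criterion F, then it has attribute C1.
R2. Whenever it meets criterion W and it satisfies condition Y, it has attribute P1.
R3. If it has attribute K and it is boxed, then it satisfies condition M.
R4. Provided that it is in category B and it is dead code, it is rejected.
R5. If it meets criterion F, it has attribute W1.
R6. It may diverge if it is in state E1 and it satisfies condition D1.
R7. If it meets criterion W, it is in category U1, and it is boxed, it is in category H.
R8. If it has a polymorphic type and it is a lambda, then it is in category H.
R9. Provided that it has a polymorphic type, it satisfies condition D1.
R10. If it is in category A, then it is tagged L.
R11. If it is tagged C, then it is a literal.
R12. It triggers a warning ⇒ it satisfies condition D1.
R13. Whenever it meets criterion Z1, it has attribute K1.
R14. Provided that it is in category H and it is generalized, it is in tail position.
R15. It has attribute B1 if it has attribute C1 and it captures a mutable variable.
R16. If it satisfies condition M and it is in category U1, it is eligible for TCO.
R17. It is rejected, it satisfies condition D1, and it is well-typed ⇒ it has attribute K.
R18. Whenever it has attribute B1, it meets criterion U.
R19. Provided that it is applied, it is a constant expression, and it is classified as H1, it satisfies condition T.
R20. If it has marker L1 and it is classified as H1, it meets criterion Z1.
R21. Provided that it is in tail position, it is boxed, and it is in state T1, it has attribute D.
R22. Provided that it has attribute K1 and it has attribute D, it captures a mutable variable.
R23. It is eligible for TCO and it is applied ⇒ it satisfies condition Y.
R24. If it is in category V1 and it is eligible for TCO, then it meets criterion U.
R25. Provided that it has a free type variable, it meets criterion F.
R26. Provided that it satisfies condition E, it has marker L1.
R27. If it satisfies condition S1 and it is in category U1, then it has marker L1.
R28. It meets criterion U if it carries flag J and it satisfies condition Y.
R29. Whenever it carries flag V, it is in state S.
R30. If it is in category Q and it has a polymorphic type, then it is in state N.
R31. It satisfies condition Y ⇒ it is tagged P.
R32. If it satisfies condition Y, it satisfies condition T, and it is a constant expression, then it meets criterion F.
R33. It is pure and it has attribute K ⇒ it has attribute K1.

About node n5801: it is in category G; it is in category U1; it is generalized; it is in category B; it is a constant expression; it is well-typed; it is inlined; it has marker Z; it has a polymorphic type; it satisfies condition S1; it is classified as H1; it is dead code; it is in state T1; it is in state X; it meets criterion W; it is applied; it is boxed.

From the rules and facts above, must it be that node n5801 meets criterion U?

Yes

By R4 (it is in category B, it is dead code): it is rejected.
By R7 (it meets criterion W, it is in category U1, it is boxed): it is in category H.
By R9 (it has a polymorphic type): it satisfies condition D1.
By R14 (it is in category H, it is generalized): it is in tail position.
By R17 (it is rejected, it satisfies condition D1, it is well-typed): it has attribute K.
By R19 (it is applied, it is a constant expression, it is classified as H1): it satisfies condition T.
By R21 (it is in tail position, it is boxed, it is in state T1): it has attribute D.
By R27 (it satisfies condition S1, it is in category U1): it has marker L1.
By R3 (it has attribute K, it is boxed): it satisfies condition M.
By R16 (it satisfies condition M, it is in category U1): it is eligible for TCO.
By R20 (it has marker L1, it is classified as H1): it meets criterion Z1.
By R23 (it is eligible for TCO, it is applied): it satisfies condition Y.
By R32 (it satisfies condition Y, it satisfies condition T, it is a constant expression): it meets criterion F.
By R1 (it meets criterion F): it has attribute C1.
By R13 (it meets criterion Z1): it has attribute K1.
By R22 (it has attribute K1, it has attribute D): it captures a mutable variable.
By R15 (it has attribute C1, it captures a mutable variable): it has attribute B1.
By R18 (it has attribute B1): it meets criterion U.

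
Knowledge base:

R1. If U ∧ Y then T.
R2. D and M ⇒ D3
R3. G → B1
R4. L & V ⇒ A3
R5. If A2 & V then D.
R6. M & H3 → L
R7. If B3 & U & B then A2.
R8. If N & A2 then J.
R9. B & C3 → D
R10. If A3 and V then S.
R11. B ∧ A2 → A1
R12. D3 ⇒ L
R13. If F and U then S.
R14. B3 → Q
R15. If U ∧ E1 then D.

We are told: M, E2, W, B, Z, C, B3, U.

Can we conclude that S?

Forward chaining from the given facts derives: A2, A1, Q.
Rules concluding S: R10 needs A3; R13 needs F — none of these are established.

No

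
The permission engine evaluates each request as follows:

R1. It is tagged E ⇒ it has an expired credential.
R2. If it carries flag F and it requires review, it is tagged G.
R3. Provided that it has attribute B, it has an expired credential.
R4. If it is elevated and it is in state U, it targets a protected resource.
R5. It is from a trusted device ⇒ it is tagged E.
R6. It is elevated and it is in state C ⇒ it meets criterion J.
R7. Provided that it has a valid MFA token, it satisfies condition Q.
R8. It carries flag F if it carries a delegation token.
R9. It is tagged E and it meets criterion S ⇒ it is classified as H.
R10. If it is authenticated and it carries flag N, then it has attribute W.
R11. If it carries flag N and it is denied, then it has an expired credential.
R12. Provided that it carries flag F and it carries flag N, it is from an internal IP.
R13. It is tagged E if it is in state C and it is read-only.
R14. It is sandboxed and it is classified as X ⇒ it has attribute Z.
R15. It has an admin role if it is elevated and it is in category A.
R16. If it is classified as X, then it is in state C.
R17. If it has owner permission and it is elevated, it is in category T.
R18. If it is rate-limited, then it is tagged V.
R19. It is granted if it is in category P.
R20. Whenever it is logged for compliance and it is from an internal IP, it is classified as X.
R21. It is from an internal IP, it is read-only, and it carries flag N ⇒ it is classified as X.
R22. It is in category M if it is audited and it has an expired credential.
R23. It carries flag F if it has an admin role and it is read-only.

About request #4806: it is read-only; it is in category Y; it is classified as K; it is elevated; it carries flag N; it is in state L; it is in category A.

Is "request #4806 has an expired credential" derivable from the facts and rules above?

By R15 (it is elevated, it is in category A): it has an admin role.
By R23 (it has an admin role, it is read-only): it carries flag F.
By R12 (it carries flag F, it carries flag N): it is from an internal IP.
By R21 (it is from an internal IP, it is read-only, it carries flag N): it is classified as X.
By R16 (it is classified as X): it is in state C.
By R13 (it is in state C, it is read-only): it is tagged E.
By R1 (it is tagged E): it has an expired credential.

Yes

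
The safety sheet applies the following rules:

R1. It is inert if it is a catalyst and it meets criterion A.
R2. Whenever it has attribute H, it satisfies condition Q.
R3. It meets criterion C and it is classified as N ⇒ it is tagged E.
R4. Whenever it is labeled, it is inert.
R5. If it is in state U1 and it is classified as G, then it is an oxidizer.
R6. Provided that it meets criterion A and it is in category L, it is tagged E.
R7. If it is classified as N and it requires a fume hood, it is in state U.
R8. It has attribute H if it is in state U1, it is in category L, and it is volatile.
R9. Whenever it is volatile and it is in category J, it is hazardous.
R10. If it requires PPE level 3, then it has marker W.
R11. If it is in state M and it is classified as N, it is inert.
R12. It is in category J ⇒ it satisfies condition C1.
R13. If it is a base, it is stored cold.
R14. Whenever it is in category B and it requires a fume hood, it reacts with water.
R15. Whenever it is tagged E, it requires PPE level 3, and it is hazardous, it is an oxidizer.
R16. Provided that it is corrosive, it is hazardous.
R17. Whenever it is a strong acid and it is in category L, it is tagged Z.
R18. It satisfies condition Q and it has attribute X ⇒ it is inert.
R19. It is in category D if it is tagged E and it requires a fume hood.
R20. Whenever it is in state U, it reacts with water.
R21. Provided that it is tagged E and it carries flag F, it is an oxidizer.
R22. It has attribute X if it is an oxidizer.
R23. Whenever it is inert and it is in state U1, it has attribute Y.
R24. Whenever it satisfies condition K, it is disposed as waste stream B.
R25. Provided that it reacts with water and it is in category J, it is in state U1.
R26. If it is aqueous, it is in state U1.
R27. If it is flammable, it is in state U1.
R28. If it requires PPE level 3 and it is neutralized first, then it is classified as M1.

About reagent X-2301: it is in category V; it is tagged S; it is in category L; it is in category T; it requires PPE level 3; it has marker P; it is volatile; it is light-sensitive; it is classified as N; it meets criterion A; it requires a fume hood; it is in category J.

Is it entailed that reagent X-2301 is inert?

Yes

By R6 (it meets criterion A, it is in category L): it is tagged E.
By R7 (it is classified as N, it requires a fume hood): it is in state U.
By R9 (it is volatile, it is in category J): it is hazardous.
By R15 (it is tagged E, it requires PPE level 3, it is hazardous): it is an oxidizer.
By R20 (it is in state U): it reacts with water.
By R22 (it is an oxidizer): it has attribute X.
By R25 (it reacts with water, it is in category J): it is in state U1.
By R8 (it is in state U1, it is in category L, it is volatile): it has attribute H.
By R2 (it has attribute H): it satisfies condition Q.
By R18 (it satisfies condition Q, it has attribute X): it is inert.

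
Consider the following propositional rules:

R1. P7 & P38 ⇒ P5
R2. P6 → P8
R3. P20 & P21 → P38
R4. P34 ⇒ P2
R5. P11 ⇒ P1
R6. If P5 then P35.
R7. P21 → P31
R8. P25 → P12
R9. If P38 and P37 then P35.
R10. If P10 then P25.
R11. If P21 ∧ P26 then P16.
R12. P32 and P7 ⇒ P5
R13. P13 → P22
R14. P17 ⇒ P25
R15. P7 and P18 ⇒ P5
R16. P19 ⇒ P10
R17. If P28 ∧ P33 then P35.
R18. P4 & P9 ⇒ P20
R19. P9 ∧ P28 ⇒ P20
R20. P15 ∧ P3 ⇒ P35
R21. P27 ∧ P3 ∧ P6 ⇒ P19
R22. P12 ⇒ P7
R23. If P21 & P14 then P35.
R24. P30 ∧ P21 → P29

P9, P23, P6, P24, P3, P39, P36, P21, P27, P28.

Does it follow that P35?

Yes

P20  (by R19: P9, P28)
P19  (by R21: P27, P3, P6)
P38  (by R3: P20, P21)
P10  (by R16: P19)
P25  (by R10: P10)
P12  (by R8: P25)
P7  (by R22: P12)
P5  (by R1: P7, P38)
P35  (by R6: P5)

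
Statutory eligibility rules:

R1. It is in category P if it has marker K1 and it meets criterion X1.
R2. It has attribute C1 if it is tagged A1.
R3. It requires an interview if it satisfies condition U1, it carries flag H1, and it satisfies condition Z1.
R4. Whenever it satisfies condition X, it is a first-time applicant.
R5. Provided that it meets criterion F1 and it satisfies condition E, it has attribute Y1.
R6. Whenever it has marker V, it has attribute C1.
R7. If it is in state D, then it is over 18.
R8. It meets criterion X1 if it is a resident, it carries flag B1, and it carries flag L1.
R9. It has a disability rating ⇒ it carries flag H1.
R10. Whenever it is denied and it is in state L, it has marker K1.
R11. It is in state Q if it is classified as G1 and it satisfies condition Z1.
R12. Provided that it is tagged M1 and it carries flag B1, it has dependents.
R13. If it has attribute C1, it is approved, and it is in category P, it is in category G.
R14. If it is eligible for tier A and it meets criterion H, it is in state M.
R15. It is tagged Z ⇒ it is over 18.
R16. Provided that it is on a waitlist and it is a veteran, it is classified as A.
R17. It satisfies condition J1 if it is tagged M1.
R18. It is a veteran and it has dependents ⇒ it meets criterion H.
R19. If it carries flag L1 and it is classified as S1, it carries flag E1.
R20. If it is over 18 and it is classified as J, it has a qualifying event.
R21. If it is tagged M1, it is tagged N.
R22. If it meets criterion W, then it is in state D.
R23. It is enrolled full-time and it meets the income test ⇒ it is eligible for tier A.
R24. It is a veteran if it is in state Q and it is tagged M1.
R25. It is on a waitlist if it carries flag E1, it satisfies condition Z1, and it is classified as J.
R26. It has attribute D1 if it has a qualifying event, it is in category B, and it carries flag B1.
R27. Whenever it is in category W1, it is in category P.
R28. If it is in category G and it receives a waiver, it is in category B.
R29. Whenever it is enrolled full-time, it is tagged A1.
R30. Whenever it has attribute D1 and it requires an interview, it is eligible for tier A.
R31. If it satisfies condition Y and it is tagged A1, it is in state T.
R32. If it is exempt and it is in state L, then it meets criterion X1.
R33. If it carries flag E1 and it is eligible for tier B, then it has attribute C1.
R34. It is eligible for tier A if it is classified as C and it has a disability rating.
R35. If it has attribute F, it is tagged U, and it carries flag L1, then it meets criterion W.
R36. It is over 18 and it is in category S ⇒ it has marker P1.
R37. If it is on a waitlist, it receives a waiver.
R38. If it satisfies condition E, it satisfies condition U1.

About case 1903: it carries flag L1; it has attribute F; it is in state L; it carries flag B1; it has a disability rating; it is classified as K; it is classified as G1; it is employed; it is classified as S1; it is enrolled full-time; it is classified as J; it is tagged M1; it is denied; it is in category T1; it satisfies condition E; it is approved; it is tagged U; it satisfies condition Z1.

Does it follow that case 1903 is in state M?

No

Forward chaining from the given facts derives: carries flag H1, has marker K1, is in state Q, has dependents, satisfies condition J1, carries flag E1, is tagged N, is a veteran, is on a waitlist, is tagged A1, meets criterion W, receives a waiver, satisfies condition U1, has attribute C1, requires an interview, is classified as A, meets criterion H, is in state D, is over 18, has a qualifying event.
The only rule concluding "it is in state M" is R14, which needs "it is eligible for tier A"; that is never established.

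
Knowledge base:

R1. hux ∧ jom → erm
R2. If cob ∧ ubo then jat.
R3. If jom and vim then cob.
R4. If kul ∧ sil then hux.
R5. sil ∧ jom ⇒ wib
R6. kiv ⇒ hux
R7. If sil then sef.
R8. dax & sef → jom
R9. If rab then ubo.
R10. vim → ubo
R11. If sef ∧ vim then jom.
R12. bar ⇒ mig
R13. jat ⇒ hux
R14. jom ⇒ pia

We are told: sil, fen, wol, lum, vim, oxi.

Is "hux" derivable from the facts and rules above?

sef  (by R7: sil)
ubo  (by R10: vim)
jom  (by R11: sef, vim)
cob  (by R3: jom, vim)
jat  (by R2: cob, ubo)
hux  (by R13: jat)

Yes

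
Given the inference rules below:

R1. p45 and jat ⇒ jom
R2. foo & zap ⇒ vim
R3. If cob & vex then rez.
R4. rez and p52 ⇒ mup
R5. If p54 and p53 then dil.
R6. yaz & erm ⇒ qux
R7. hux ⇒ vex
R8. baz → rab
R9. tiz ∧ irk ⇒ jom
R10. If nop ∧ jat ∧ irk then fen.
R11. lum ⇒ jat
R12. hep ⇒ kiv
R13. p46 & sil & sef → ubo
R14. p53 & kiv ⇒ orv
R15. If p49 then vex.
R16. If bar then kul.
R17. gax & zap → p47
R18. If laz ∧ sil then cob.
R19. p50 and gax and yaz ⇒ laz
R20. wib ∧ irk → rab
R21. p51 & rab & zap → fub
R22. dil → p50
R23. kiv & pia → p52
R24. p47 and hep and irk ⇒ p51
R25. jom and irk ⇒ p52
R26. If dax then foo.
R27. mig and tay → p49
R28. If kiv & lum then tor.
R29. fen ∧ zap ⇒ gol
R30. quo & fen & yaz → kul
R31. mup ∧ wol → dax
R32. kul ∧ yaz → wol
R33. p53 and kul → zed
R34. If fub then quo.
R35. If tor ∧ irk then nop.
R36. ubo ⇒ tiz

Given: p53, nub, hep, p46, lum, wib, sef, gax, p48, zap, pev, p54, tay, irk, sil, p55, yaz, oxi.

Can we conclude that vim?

Forward chaining from the given facts derives: dil, jat, kiv, ubo, orv, p47, rab, p50, p51, tor, nop, tiz, jom, fen, laz, fub, p52, gol, quo, cob, kul, wol, zed.
The only rule concluding vim is R2, which needs foo; that is never established.

No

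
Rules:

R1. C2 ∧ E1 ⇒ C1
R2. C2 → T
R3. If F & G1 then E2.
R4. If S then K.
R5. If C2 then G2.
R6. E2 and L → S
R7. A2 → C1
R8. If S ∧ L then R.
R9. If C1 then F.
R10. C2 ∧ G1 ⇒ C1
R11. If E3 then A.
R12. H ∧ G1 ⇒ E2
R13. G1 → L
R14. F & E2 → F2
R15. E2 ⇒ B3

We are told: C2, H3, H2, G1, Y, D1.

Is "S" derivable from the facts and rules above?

Yes

C1  (by R10: C2, G1)
L  (by R13: G1)
F  (by R9: C1)
E2  (by R3: F, G1)
S  (by R6: E2, L)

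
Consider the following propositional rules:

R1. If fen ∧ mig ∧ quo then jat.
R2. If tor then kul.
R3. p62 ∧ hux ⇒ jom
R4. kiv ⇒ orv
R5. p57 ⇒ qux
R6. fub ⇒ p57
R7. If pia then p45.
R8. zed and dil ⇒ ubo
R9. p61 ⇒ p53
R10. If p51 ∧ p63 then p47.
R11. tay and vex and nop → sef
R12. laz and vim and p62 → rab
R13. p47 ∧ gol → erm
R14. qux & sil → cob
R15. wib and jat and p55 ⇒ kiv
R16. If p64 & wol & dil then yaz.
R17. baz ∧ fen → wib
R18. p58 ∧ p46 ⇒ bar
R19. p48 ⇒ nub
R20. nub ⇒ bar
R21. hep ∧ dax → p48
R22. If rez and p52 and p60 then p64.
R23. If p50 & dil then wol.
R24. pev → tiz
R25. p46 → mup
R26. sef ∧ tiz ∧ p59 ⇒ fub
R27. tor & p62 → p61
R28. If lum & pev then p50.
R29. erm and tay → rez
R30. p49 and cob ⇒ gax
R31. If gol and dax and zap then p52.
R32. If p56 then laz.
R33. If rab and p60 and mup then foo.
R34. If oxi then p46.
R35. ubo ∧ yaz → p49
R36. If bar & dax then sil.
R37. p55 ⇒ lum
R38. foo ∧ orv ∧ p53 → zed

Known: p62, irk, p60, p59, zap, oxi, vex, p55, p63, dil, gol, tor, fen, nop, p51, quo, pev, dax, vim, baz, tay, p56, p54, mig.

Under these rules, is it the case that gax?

No

Forward chaining from the given facts derives: jat, kul, p47, sef, erm, wib, tiz, fub, p61, rez, p52, laz, p46, lum, p57, p53, rab, kiv, p64, mup, p50, foo, orv, qux, wol, zed, ubo, yaz, p49.
The only rule concluding gax is R30, which needs cob; that is never established.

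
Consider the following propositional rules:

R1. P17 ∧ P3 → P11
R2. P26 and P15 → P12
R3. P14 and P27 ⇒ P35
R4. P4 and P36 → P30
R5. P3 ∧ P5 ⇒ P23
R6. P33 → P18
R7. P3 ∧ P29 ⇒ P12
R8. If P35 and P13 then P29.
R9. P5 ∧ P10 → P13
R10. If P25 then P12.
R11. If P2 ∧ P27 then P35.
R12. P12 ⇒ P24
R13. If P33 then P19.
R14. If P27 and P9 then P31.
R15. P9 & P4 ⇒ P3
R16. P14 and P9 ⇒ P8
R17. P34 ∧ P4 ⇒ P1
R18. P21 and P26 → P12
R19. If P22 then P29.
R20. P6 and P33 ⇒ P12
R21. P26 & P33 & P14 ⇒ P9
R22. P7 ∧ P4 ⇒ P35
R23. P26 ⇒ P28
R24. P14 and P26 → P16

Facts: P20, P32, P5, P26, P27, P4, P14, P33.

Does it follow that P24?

No

Forward chaining from the given facts derives: P35, P18, P19, P9, P28, P16, P31, P3, P8, P23.
The only rule concluding P24 is R12, which needs P12; that is never established.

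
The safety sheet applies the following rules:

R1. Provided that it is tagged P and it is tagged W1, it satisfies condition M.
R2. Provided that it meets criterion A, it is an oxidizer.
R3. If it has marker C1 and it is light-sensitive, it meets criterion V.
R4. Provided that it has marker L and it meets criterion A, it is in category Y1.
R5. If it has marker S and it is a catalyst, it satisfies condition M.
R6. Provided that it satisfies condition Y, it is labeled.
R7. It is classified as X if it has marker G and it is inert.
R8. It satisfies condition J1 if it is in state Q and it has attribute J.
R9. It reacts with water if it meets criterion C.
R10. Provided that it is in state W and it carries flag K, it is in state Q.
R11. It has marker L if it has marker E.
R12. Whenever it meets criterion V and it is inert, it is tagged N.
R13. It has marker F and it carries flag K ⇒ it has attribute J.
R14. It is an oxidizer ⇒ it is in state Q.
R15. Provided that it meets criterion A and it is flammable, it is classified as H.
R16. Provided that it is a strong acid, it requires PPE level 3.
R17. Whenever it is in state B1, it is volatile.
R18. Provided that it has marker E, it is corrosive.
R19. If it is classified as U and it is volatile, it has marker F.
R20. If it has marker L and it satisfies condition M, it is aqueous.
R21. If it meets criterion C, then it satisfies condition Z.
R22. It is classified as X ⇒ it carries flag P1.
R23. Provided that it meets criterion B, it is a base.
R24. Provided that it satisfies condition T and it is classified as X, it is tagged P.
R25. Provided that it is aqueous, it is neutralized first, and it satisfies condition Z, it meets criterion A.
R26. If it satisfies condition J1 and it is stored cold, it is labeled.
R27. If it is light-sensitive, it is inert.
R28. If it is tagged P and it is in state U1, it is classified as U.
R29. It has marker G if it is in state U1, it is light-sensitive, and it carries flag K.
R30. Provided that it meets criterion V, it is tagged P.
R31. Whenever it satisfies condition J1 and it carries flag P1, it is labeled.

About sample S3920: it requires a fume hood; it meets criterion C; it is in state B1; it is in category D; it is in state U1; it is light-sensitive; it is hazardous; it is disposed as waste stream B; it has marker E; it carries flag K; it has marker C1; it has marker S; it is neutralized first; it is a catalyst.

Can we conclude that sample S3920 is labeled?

Yes

By R3 (it has marker C1, it is light-sensitive): it meets criterion V.
By R5 (it has marker S, it is a catalyst): it satisfies condition M.
By R11 (it has marker E): it has marker L.
By R17 (it is in state B1): it is volatile.
By R20 (it has marker L, it satisfies condition M): it is aqueous.
By R21 (it meets criterion C): it satisfies condition Z.
By R25 (it is aqueous, it is neutralized first, it satisfies condition Z): it meets criterion A.
By R27 (it is light-sensitive): it is inert.
By R29 (it is in state U1, it is light-sensitive, it carries flag K): it has marker G.
By R30 (it meets criterion V): it is tagged P.
By R2 (it meets criterion A): it is an oxidizer.
By R7 (it has marker G, it is inert): it is classified as X.
By R14 (it is an oxidizer): it is in state Q.
By R22 (it is classified as X): it carries flag P1.
By R28 (it is tagged P, it is in state U1): it is classified as U.
By R19 (it is classified as U, it is volatile): it has marker F.
By R13 (it has marker F, it carries flag K): it has attribute J.
By R8 (it is in state Q, it has attribute J): it satisfies condition J1.
By R31 (it satisfies condition J1, it carries flag P1): it is labeled.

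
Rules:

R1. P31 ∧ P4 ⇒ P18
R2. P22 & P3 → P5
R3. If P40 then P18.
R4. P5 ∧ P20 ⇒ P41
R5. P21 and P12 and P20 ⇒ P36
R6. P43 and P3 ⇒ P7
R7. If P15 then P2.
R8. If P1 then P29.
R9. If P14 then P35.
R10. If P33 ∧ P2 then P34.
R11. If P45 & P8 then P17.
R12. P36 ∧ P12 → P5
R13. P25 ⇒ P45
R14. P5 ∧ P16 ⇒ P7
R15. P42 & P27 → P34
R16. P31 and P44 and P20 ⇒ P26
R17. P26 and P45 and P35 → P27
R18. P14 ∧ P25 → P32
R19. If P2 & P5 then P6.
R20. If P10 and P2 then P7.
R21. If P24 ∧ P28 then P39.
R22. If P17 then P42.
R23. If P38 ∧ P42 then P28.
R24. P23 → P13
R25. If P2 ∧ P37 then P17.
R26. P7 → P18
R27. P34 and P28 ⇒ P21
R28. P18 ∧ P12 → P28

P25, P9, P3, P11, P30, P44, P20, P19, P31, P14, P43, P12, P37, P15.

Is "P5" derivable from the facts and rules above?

P7  (by R6: P43, P3)
P2  (by R7: P15)
P35  (by R9: P14)
P45  (by R13: P25)
P26  (by R16: P31, P44, P20)
P27  (by R17: P26, P45, P35)
P17  (by R25: P2, P37)
P18  (by R26: P7)
P28  (by R28: P18, P12)
P42  (by R22: P17)
P34  (by R15: P42, P27)
P21  (by R27: P34, P28)
P36  (by R5: P21, P12, P20)
P5  (by R12: P36, P12)

Yes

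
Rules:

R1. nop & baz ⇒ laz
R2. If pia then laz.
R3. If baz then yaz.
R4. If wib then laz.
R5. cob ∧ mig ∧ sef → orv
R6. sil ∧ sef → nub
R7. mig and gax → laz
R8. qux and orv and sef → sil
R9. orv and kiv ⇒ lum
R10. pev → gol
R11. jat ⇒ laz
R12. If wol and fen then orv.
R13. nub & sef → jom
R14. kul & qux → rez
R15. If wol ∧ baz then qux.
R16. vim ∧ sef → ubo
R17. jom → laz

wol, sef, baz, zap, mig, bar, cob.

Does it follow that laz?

orv  (by R5: cob, mig, sef)
qux  (by R15: wol, baz)
sil  (by R8: qux, orv, sef)
nub  (by R6: sil, sef)
jom  (by R13: nub, sef)
laz  (by R17: jom)

Yes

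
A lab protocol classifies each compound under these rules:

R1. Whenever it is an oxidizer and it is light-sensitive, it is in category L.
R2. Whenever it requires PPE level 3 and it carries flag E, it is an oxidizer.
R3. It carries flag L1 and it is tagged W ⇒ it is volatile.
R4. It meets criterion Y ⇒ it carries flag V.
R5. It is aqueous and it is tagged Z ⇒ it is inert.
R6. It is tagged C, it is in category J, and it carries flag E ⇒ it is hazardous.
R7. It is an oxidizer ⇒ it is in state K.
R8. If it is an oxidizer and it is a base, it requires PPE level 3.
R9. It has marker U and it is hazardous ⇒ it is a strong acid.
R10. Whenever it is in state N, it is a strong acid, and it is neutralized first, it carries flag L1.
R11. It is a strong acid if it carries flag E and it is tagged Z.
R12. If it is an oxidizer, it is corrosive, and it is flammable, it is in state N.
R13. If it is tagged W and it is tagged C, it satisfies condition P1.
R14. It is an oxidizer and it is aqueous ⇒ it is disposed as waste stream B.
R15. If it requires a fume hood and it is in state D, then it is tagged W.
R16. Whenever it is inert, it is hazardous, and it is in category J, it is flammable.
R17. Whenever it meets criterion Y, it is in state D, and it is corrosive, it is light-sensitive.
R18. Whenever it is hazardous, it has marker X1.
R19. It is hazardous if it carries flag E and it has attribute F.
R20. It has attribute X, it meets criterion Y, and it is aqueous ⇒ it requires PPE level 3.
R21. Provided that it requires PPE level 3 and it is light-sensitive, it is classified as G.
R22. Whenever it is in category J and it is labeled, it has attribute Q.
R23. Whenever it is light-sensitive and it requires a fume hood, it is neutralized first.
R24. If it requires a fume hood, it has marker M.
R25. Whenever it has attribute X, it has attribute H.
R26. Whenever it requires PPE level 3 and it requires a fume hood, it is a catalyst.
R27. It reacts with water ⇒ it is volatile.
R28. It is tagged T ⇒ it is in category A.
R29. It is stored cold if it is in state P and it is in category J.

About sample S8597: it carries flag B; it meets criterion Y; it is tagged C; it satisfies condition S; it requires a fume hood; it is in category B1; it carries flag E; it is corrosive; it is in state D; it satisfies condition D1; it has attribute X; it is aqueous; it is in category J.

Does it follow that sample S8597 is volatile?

No

Forward chaining from the given facts derives: carries flag V, is hazardous, is tagged W, is light-sensitive, has marker X1, requires PPE level 3, is classified as G, is neutralized first, has marker M, has attribute H, is a catalyst, is an oxidizer, is in state K, satisfies condition P1, is disposed as waste stream B, is in category L.
Rules concluding "it is volatile": R3 needs "it carries flag L1"; R27 needs "it reacts with water" — none of these are established.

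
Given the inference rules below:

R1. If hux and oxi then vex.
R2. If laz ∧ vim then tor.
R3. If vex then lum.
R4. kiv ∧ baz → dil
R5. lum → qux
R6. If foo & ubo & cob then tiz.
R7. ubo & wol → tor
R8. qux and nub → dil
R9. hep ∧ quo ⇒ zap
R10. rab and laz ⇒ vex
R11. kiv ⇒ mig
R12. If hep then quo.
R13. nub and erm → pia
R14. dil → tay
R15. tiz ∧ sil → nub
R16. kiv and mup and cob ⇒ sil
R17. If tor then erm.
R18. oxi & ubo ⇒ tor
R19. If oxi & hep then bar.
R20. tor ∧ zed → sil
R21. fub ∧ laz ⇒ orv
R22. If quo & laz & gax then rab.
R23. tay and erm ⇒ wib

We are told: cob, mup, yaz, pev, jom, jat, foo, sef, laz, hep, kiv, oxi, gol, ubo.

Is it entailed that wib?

No

Forward chaining from the given facts derives: tiz, mig, quo, sil, tor, bar, zap, nub, erm, pia.
The only rule concluding wib is R23, which needs tay; that is never established.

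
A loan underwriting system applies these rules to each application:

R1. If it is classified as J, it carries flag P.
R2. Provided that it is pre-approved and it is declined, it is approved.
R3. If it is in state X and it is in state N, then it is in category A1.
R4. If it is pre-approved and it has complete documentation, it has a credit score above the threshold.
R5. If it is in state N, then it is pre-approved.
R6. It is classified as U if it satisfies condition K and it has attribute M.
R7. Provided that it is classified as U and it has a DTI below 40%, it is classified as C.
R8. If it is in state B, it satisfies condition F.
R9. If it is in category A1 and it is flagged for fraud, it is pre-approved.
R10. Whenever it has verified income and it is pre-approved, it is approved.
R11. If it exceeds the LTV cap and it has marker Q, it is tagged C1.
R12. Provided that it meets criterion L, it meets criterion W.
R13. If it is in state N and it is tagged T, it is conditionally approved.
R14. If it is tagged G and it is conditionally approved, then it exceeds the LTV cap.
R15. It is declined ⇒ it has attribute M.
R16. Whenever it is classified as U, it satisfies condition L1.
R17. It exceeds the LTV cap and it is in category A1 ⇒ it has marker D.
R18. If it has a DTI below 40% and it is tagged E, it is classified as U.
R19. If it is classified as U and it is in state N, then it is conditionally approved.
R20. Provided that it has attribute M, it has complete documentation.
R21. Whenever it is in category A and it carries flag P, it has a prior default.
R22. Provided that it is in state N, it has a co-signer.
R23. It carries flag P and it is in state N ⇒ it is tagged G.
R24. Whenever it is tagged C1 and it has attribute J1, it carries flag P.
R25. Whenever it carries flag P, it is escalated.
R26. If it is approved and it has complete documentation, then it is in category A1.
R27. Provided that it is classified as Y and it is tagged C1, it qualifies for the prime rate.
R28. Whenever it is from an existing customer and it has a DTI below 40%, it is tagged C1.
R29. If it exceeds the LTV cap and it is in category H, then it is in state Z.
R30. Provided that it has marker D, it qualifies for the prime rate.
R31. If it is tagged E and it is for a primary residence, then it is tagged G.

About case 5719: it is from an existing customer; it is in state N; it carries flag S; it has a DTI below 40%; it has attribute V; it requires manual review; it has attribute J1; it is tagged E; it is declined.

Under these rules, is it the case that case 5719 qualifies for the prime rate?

Yes

By R5 (it is in state N): it is pre-approved.
By R15 (it is declined): it has attribute M.
By R18 (it has a DTI below 40%, it is tagged E): it is classified as U.
By R19 (it is classified as U, it is in state N): it is conditionally approved.
By R20 (it has attribute M): it has complete documentation.
By R28 (it is from an existing customer, it has a DTI below 40%): it is tagged C1.
By R2 (it is pre-approved, it is declined): it is approved.
By R24 (it is tagged C1, it has attribute J1): it carries flag P.
By R26 (it is approved, it has complete documentation): it is in category A1.
By R23 (it carries flag P, it is in state N): it is tagged G.
By R14 (it is tagged G, it is conditionally approved): it exceeds the LTV cap.
By R17 (it exceeds the LTV cap, it is in category A1): it has marker D.
By R30 (it has marker D): it qualifies for the prime rate.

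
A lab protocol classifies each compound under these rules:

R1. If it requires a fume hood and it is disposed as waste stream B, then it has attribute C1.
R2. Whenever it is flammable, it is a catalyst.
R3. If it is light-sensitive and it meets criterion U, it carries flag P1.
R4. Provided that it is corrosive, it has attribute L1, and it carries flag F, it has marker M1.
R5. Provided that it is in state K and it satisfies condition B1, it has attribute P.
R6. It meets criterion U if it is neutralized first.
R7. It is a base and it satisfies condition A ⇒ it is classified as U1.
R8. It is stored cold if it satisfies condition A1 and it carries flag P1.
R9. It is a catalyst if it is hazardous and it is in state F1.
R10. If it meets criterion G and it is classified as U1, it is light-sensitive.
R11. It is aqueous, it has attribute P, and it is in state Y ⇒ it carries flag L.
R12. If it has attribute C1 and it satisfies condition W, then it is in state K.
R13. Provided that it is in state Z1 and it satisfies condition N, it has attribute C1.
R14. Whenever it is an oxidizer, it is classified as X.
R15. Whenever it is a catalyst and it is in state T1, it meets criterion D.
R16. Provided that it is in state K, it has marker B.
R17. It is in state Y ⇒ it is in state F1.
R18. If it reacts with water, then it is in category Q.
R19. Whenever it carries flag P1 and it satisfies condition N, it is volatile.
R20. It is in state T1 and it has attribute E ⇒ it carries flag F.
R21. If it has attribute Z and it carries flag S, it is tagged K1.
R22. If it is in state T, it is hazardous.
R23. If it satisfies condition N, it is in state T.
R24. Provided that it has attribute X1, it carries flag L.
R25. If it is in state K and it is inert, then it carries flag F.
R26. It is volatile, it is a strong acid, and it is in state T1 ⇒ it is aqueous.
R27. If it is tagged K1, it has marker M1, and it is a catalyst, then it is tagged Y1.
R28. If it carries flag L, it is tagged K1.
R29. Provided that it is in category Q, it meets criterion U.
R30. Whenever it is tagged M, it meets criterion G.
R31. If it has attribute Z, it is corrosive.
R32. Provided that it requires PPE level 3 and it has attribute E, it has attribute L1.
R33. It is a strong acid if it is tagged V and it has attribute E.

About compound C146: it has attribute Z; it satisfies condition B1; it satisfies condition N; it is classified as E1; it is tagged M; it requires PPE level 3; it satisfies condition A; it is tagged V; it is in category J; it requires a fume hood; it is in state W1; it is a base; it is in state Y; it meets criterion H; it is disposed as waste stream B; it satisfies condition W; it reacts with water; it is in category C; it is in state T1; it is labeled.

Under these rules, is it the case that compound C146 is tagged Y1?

No

Forward chaining from the given facts derives: has attribute C1, is classified as U1, is in state K, has marker B, is in state F1, is in category Q, is in state T, meets criterion U, meets criterion G, is corrosive, has attribute P, is light-sensitive, is hazardous, carries flag P1, is a catalyst, meets criterion D, is volatile.
The only rule concluding "it is tagged Y1" is R27, which needs "it is tagged K1"; that is never established.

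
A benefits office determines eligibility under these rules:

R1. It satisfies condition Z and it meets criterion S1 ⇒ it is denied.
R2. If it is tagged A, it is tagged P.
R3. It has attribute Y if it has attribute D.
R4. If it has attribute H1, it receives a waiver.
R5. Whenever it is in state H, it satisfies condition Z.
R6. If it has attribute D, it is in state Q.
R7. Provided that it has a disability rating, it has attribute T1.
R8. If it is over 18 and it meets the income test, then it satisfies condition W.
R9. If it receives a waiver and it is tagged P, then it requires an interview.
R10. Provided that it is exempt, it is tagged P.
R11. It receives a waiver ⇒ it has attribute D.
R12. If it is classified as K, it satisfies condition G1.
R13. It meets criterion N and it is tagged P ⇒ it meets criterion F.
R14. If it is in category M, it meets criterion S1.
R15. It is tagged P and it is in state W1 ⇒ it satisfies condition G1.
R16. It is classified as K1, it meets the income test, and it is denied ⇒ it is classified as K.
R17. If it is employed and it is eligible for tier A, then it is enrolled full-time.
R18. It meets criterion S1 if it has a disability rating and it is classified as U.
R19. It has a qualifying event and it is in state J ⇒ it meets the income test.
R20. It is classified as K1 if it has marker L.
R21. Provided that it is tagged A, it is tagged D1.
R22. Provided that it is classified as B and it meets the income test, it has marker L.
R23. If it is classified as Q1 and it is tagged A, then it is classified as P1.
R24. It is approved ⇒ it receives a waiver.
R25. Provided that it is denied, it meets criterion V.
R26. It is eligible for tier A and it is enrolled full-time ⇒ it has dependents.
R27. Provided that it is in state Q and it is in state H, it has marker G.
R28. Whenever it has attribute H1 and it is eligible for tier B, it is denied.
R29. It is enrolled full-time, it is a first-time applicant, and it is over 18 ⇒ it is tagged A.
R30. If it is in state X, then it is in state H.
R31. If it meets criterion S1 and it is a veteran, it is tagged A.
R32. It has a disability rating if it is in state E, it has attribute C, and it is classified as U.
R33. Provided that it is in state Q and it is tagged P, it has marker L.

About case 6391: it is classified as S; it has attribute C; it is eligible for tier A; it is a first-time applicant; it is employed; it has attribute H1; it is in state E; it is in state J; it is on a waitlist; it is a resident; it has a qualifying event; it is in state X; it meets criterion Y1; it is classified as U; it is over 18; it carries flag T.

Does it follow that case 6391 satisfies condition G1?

Yes

By R4 (it has attribute H1): it receives a waiver.
By R11 (it receives a waiver): it has attribute D.
By R17 (it is employed, it is eligible for tier A): it is enrolled full-time.
By R19 (it has a qualifying event, it is in state J): it meets the income test.
By R29 (it is enrolled full-time, it is a first-time applicant, it is over 18): it is tagged A.
By R30 (it is in state X): it is in state H.
By R32 (it is in state E, it has attribute C, it is classified as U): it has a disability rating.
By R2 (it is tagged A): it is tagged P.
By R5 (it is in state H): it satisfies condition Z.
By R6 (it has attribute D): it is in state Q.
By R18 (it has a disability rating, it is classified as U): it meets criterion S1.
By R33 (it is in state Q, it is tagged P): it has marker L.
By R1 (it satisfies condition Z, it meets criterion S1): it is denied.
By R20 (it has marker L): it is classified as K1.
By R16 (it is classified as K1, it meets the income test, it is denied): it is classified as K.
By R12 (it is classified as K): it satisfies condition G1.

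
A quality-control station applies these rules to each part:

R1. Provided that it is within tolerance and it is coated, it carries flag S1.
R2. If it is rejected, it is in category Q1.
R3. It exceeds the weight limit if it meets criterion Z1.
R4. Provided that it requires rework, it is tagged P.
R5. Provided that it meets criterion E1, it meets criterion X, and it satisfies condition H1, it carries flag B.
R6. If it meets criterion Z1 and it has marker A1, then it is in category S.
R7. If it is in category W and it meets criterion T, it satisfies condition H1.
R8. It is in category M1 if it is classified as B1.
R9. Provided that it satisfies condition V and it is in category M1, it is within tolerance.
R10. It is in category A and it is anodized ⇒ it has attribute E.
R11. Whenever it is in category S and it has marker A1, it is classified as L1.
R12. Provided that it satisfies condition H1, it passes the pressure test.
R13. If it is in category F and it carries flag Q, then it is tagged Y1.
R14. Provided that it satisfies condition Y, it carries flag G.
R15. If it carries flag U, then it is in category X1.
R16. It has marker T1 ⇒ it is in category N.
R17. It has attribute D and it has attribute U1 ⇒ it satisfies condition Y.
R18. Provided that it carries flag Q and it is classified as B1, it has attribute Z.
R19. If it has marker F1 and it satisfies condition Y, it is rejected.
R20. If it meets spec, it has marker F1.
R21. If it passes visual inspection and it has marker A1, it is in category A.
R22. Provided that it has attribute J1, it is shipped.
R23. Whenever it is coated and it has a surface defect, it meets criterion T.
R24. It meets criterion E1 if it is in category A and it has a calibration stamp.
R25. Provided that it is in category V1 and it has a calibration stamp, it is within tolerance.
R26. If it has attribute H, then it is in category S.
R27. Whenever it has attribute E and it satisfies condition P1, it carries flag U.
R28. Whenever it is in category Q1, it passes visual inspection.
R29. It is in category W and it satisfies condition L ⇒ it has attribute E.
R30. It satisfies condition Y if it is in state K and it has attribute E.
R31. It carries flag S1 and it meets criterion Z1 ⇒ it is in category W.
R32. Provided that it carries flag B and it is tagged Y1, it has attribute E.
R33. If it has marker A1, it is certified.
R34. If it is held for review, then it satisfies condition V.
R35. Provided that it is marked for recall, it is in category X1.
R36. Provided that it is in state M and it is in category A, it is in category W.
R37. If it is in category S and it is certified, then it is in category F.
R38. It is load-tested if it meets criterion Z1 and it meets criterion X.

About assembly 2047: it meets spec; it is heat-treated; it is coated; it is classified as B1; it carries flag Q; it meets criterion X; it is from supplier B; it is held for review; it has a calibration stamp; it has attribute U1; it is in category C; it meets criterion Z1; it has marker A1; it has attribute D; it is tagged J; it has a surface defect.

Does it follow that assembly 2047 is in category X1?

Forward chaining from the given facts derives: exceeds the weight limit, is in category S, is in category M1, is classified as L1, satisfies condition Y, has attribute Z, has marker F1, meets criterion T, is certified, satisfies condition V, is in category F, is load-tested, is within tolerance, is tagged Y1, carries flag G, is rejected, carries flag S1, is in category Q1, passes visual inspection, is in category W, satisfies condition H1, passes the pressure test, is in category A, meets criterion E1, carries flag B, has attribute E.
Rules concluding "it is in category X1": R15 needs "it carries flag U"; R35 needs "it is marked for recall" — none of these are established.

No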